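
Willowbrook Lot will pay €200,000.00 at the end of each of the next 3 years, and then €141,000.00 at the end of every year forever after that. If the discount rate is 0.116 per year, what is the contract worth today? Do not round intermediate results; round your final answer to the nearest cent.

€1358205.05

PV of 3-year annuity: €200,000.00 × [1 − (1+0.116)^−3] / 0.116 = 483687.47634
Perpetuity value at year 3: €141,000.00 / 0.116 = 1215517.24138
PV of perpetuity: 1215517.24138 / (1+0.116)^3 = 874517.57056
Total PV = 483687.47634 + 874517.57056 = 1358205.04690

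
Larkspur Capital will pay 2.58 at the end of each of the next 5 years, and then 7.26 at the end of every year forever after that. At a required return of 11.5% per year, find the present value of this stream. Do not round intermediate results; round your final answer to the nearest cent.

PV of 5-year annuity: 2.58 × [1 − (1+0.115)^−5] / 0.115 = 9.41668
Perpetuity value at year 5: 7.26 / 0.115 = 63.13043
PV of perpetuity: 63.13043 / (1+0.115)^5 = 36.63232
Total PV = 9.41668 + 36.63232 = 46.04901

46.05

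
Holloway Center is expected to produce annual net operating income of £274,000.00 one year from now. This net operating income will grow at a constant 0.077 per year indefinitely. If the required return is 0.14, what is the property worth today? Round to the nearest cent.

£4349206.35

Growing perpetuity: P = D₁ / (r − g) = £274,000.0000 / (0.14 − 0.077) = £4,349,206.35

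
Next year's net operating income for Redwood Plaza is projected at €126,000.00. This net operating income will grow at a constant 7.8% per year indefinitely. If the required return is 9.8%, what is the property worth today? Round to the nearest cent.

Growing perpetuity: P = D₁ / (r − g) = €126,000.0000 / (0.098 − 0.078) = €6,300,000.00

€6300000.00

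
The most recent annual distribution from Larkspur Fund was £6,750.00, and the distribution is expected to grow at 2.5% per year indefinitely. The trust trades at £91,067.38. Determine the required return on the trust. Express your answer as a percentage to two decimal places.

10.10%

D₁ = £6,750.00 × 1.025 = £6,918.7500
P = D₁/(r − g) ⇒ r = D₁/P + g = £6,918.7500/£91,067.38 + 0.025 = 0.075974 + 0.025 = 0.100974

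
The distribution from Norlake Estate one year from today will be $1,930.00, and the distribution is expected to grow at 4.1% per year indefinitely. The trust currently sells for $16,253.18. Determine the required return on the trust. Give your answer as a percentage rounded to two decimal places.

15.97%

P = D₁/(r − g) ⇒ r = D₁/P + g = $1,930.0000/$16,253.18 + 0.041 = 0.118746 + 0.041 = 0.159746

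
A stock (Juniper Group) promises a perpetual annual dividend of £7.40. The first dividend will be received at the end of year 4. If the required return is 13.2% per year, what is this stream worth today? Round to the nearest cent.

Value at end of year 3: C / r = £7.40 / 0.132 = £56.0606
Discount to today: PV = £56.0606 / (1 + 0.132)^3 = £56.0606 / 1.450572 = £38.65

£38.65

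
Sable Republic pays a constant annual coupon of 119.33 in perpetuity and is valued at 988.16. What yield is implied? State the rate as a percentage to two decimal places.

12.08%

P = C/r ⇒ r = C/P = 119.33/988.16 = 0.120760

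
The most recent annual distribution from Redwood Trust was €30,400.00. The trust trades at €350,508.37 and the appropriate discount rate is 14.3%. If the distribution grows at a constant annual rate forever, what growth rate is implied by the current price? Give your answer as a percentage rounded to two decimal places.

P = D₀(1+g)/(r−g) ⇒ P(r−g) = D₀(1+g) ⇒ g(P+D₀) = P·r − D₀
g = (P·r − D₀)/(P + D₀) = (€350,508.37×0.143 − €30,400.00) / (€350,508.37 + €30,400.00) = 0.051778

5.18%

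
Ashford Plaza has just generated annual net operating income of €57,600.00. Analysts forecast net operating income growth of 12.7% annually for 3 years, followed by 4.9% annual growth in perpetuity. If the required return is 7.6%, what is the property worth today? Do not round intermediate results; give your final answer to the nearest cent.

D_1 = 64915.20000
D_2 = 73159.43040
D_3 = 82450.67806
Terminal value at year 3: TV = D_3×(1+g_2)/(r−g_2) = 86490.76129/0.027 = 3203361.52910
P_0 = D_1/(1+r)^1 + D_2/(1+r)^2 + D_3/(1+r)^3 + TV/(1+r)^3
    = 60330.11152 + 63189.62425 + 66184.67149 + 2571397.05163 = 2761101.45889

€2761101.46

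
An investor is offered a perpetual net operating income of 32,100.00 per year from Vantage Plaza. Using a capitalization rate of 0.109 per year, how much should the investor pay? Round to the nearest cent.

294495.41

Level perpetuity: PV = C / r = 32,100.00 / 0.109 = 294,495.41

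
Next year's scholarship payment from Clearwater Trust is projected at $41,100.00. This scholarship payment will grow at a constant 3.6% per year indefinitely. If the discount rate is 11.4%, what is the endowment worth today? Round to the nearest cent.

$526923.08

Growing perpetuity: P = D₁ / (r − g) = $41,100.0000 / (0.114 − 0.036) = $526,923.08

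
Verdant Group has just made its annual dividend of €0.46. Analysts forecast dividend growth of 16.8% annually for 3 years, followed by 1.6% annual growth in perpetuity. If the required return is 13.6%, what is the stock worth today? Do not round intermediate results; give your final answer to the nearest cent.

D_1 = 0.53728
D_2 = 0.62754
D_3 = 0.73297
Terminal value at year 3: TV = D_3×(1+g_2)/(r−g_2) = 0.74470/0.12 = 6.20581
P_0 = D_1/(1+r)^1 + D_2/(1+r)^2 + D_3/(1+r)^3 + TV/(1+r)^3
    = 0.47296 + 0.48628 + 0.49998 + 4.23315 = 5.69237

€5.69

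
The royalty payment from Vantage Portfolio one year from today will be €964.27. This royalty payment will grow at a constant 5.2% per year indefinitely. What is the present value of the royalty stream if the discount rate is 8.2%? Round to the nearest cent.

Growing perpetuity: P = D₁ / (r − g) = €964.2700 / (0.082 − 0.052) = €32,142.33

€32142.33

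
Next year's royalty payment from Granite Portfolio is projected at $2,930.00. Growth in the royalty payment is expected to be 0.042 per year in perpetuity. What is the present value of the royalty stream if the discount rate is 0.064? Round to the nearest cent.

$133181.82

Growing perpetuity: P = D₁ / (r − g) = $2,930.0000 / (0.064 − 0.042) = $133,181.82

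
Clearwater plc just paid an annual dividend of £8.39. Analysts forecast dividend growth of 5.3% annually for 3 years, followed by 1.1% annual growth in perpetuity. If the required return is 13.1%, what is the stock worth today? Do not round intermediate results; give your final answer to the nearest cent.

D_1 = 8.83467
D_2 = 9.30291
D_3 = 9.79596
Terminal value at year 3: TV = D_3×(1+g_2)/(r−g_2) = 9.90372/0.12 = 82.53098
P_0 = D_1/(1+r)^1 + D_2/(1+r)^2 + D_3/(1+r)^3 + TV/(1+r)^3
    = 7.81138 + 7.27266 + 6.77110 + 57.04652 = 78.90166

£78.90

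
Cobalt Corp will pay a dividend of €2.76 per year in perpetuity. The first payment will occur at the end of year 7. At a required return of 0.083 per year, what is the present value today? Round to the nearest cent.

€20.61

Value at end of year 6: C / r = €2.76 / 0.083 = €33.2530
Discount to today: PV = €33.2530 / (1 + 0.083)^6 = €33.2530 / 1.613507 = €20.61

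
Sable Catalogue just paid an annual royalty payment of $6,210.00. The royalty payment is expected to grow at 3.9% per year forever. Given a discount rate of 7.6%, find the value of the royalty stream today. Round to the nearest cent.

$174383.51

D₁ = D₀ × (1 + g) = $6,210.00 × 1.039 = $6,452.1900
Growing perpetuity: P = D₁ / (r − g) = $6,452.1900 / (0.076 − 0.039) = $174,383.51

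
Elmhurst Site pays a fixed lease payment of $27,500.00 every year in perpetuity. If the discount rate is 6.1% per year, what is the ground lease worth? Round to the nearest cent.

$450819.67

Level perpetuity: PV = C / r = $27,500.00 / 0.061 = $450,819.67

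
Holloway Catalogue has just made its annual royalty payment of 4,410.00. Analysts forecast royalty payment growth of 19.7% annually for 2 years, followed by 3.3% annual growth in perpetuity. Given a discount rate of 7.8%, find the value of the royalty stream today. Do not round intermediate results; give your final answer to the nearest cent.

135152.18

D_1 = 5278.77000
D_2 = 6318.68769
Terminal value at year 2: TV = D_2×(1+g_2)/(r−g_2) = 6527.20438/0.045 = 145048.98631
P_0 = D_1/(1+r)^1 + D_2/(1+r)^2 + TV/(1+r)^2
    = 4896.81818 + 5437.37603 + 124817.98760 = 135152.18182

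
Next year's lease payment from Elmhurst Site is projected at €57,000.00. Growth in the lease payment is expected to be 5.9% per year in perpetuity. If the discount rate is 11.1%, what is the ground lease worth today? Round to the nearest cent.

€1096153.85

Growing perpetuity: P = D₁ / (r − g) = €57,000.0000 / (0.111 − 0.059) = €1,096,153.85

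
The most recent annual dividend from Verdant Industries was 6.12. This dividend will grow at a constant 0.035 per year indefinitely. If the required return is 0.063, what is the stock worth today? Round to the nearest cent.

226.22

D₁ = D₀ × (1 + g) = 6.12 × 1.035 = 6.3342
Growing perpetuity: P = D₁ / (r − g) = 6.3342 / (0.063 − 0.035) = 226.22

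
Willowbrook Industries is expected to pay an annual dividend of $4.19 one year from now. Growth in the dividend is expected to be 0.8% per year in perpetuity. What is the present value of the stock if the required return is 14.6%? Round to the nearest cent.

$30.36

Growing perpetuity: P = D₁ / (r − g) = $4.1900 / (0.146 − 0.008) = $30.36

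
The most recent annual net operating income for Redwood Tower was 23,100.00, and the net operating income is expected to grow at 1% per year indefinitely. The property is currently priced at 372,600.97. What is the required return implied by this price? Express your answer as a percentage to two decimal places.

D₁ = 23,100.00 × 1.01 = 23,331.0000
P = D₁/(r − g) ⇒ r = D₁/P + g = 23,331.0000/372,600.97 + 0.01 = 0.062617 + 0.01 = 0.072617

7.26%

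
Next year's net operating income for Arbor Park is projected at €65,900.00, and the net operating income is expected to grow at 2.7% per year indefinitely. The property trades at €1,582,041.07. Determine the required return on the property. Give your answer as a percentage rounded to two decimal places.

P = D₁/(r − g) ⇒ r = D₁/P + g = €65,900.0000/€1,582,041.07 + 0.027 = 0.041655 + 0.027 = 0.068655

6.87%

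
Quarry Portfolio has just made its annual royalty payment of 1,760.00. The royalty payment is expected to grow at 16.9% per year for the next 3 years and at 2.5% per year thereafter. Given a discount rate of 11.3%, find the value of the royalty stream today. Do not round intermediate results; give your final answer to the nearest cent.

D_1 = 2057.44000
D_2 = 2405.14736
D_3 = 2811.61726
Terminal value at year 3: TV = D_3×(1+g_2)/(r−g_2) = 2881.90770/0.088 = 32748.95108
P_0 = D_1/(1+r)^1 + D_2/(1+r)^2 + D_3/(1+r)^3 + TV/(1+r)^3
    = 1848.55346 + 1941.56244 + 2039.25111 + 23752.64082 = 29582.00783

29582.01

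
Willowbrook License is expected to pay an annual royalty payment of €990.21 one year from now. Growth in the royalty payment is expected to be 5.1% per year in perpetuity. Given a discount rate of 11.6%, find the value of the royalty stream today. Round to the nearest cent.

€15234.00

Growing perpetuity: P = D₁ / (r − g) = €990.2100 / (0.116 − 0.051) = €15,234.00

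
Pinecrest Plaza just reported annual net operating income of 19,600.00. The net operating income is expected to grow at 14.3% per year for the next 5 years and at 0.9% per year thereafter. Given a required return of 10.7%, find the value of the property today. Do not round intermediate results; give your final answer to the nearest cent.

344803.51

D_1 = 22402.80000
D_2 = 25606.40040
D_3 = 29268.11566
D_4 = 33453.45620
D_5 = 38237.30043
Terminal value at year 5: TV = D_5×(1+g_2)/(r−g_2) = 38581.43614/0.098 = 393688.12384
P_0 = D_1/(1+r)^1 + D_2/(1+r)^2 + D_3/(1+r)^3 + D_4/(1+r)^4 + D_5/(1+r)^5 + TV/(1+r)^5
    = 20237.39837 + 20895.52515 + 21575.05442 + 22276.68221 + 23001.12716 + 236817.72759 = 344803.51491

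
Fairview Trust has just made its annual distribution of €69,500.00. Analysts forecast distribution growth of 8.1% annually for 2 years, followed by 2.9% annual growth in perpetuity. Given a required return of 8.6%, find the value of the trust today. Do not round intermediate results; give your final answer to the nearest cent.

€1381173.00

D_1 = 75129.50000
D_2 = 81214.98950
Terminal value at year 2: TV = D_2×(1+g_2)/(r−g_2) = 83570.22420/0.057 = 1466144.28413
P_0 = D_1/(1+r)^1 + D_2/(1+r)^2 + TV/(1+r)^2
    = 69180.01842 + 68861.51004 + 1243131.47080 = 1381172.99926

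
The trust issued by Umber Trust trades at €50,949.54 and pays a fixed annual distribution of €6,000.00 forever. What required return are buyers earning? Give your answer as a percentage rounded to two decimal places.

P = C/r ⇒ r = C/P = €6,000.00/€50,949.54 = 0.117764

11.78%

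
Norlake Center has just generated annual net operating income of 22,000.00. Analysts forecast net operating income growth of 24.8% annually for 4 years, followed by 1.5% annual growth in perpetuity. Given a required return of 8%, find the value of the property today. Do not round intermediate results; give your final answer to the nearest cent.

740518.58

D_1 = 27456.00000
D_2 = 34265.08800
D_3 = 42762.82982
D_4 = 53368.01162
Terminal value at year 4: TV = D_4×(1+g_2)/(r−g_2) = 54168.53179/0.065 = 833362.02761
P_0 = D_1/(1+r)^1 + D_2/(1+r)^2 + D_3/(1+r)^3 + D_4/(1+r)^4 + TV/(1+r)^4
    = 25422.22222 + 29376.79012 + 33946.51303 + 39227.08173 + 612545.96848 = 740518.57558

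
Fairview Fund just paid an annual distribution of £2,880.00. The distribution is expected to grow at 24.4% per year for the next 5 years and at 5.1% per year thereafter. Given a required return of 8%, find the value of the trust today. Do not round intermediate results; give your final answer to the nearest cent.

D_1 = 3582.72000
D_2 = 4456.90368
D_3 = 5544.38818
D_4 = 6897.21889
D_5 = 8580.14030
Terminal value at year 5: TV = D_5×(1+g_2)/(r−g_2) = 9017.72746/0.029 = 310956.11927
P_0 = D_1/(1+r)^1 + D_2/(1+r)^2 + D_3/(1+r)^3 + D_4/(1+r)^4 + D_5/(1+r)^5 + TV/(1+r)^5
    = 3317.33333 + 3821.07654 + 4401.31409 + 5069.66179 + 5839.49932 + 211631.50979 = 234080.39486

£234080.39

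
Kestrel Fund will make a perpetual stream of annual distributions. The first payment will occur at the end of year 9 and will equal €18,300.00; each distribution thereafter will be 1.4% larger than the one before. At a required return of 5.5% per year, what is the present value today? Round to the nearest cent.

€290835.59

Value at end of year 8: C₁ / (r − g) = €18,300.00 / (0.055 − 0.014) = €446,341.4634
Discount to today: PV = €446,341.4634 / (1 + 0.055)^8 = €446,341.4634 / 1.534687 = €290,835.59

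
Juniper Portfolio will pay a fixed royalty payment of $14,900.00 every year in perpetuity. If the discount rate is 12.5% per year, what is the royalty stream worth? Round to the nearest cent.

Level perpetuity: PV = C / r = $14,900.00 / 0.125 = $119,200.00

$119200.00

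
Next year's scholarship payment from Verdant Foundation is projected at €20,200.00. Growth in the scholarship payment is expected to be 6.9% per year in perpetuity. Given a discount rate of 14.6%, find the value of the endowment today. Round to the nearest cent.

€262337.66

Growing perpetuity: P = D₁ / (r − g) = €20,200.0000 / (0.146 − 0.069) = €262,337.66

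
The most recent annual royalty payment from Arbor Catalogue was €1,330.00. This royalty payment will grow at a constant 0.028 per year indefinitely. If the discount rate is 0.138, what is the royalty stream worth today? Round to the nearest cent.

€12429.45

D₁ = D₀ × (1 + g) = €1,330.00 × 1.028 = €1,367.2400
Growing perpetuity: P = D₁ / (r − g) = €1,367.2400 / (0.138 − 0.028) = €12,429.45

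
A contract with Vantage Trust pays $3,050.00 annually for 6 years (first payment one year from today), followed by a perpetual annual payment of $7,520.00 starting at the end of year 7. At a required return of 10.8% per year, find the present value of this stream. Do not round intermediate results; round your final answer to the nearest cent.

PV of 6-year annuity: $3,050.00 × [1 − (1+0.108)^−6] / 0.108 = 12977.82448
Perpetuity value at year 6: $7,520.00 / 0.108 = 69629.62963
PV of perpetuity: 69629.62963 / (1+0.108)^6 = 37631.84599
Total PV = 12977.82448 + 37631.84599 = 50609.67047

$50609.67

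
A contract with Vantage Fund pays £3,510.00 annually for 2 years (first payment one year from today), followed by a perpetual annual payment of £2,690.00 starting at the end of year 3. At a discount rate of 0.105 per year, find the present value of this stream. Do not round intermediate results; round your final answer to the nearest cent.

£27032.70

PV of 2-year annuity: £3,510.00 × [1 − (1+0.105)^−2] / 0.105 = 6051.10460
Perpetuity value at year 2: £2,690.00 / 0.105 = 25619.04762
PV of perpetuity: 25619.04762 / (1+0.105)^2 = 20981.59138
Total PV = 6051.10460 + 20981.59138 = 27032.69599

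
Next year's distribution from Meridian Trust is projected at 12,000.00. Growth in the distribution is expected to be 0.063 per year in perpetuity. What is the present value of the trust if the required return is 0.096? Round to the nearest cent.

Growing perpetuity: P = D₁ / (r − g) = 12,000.0000 / (0.096 − 0.063) = 363,636.36

363636.36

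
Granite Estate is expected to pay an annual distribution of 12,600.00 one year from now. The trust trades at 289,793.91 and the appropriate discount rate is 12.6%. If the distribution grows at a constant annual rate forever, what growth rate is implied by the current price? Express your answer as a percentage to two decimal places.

8.25%

P = D₁/(r−g) ⇒ g = r − D₁/P = 0.126 − 12,600.00/289,793.91 = 0.082521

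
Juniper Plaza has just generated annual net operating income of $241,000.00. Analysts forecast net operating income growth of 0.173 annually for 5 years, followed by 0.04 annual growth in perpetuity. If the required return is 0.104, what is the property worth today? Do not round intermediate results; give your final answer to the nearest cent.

$6753590.81

D_1 = 282693.00000
D_2 = 331598.88900
D_3 = 388965.49680
D_4 = 456256.52774
D_5 = 535188.90704
Terminal value at year 5: TV = D_5×(1+g_2)/(r−g_2) = 556596.46332/0.064 = 8696819.73944
P_0 = D_1/(1+r)^1 + D_2/(1+r)^2 + D_3/(1+r)^3 + D_4/(1+r)^4 + D_5/(1+r)^5 + TV/(1+r)^5
    = 256062.50000 + 272066.40625 + 289070.55664 + 307137.46643 + 326333.55808 + 5302920.31884 = 6753590.80625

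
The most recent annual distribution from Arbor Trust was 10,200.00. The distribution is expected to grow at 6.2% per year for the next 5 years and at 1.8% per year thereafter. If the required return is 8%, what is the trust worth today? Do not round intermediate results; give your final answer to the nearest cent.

D_1 = 10832.40000
D_2 = 11504.00880
D_3 = 12217.25735
D_4 = 12974.72730
D_5 = 13779.16039
Terminal value at year 5: TV = D_5×(1+g_2)/(r−g_2) = 14027.18528/0.062 = 226244.92388
P_0 = D_1/(1+r)^1 + D_2/(1+r)^2 + D_3/(1+r)^3 + D_4/(1+r)^4 + D_5/(1+r)^5 + TV/(1+r)^5
    = 10030.00000 + 9862.83333 + 9698.45278 + 9536.81190 + 9377.86503 + 153978.49361 = 202484.45665

202484.46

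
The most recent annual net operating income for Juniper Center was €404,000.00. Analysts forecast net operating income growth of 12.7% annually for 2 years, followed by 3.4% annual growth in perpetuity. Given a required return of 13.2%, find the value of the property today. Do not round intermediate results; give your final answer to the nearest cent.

D_1 = 455308.00000
D_2 = 513132.11600
Terminal value at year 2: TV = D_2×(1+g_2)/(r−g_2) = 530578.60794/0.098 = 5414067.42800
P_0 = D_1/(1+r)^1 + D_2/(1+r)^2 + TV/(1+r)^2
    = 402215.54770 + 400438.97726 + 4225039.82132 = 5027694.34629

€5027694.35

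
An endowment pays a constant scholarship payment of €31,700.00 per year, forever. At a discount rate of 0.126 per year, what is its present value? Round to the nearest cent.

€251587.30

Level perpetuity: PV = C / r = €31,700.00 / 0.126 = €251,587.30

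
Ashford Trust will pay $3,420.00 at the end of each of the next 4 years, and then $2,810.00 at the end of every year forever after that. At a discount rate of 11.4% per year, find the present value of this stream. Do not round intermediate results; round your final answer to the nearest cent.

$26525.56

PV of 4-year annuity: $3,420.00 × [1 − (1+0.114)^−4] / 0.114 = 10520.37952
Perpetuity value at year 4: $2,810.00 / 0.114 = 24649.12281
PV of perpetuity: 24649.12281 / (1+0.114)^4 = 16005.18525
Total PV = 10520.37952 + 16005.18525 = 26525.56477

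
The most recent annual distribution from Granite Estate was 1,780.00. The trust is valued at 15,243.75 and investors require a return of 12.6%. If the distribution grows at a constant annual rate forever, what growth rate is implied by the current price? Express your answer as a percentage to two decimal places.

P = D₀(1+g)/(r−g) ⇒ P(r−g) = D₀(1+g) ⇒ g(P+D₀) = P·r − D₀
g = (P·r − D₀)/(P + D₀) = (15,243.75×0.126 − 1,780.00) / (15,243.75 + 1,780.00) = 0.008266

0.83%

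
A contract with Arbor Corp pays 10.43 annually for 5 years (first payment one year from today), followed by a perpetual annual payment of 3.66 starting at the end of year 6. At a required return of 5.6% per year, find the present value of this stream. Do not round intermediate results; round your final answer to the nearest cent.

PV of 5-year annuity: 10.43 × [1 − (1+0.056)^−5] / 0.056 = 44.41720
Perpetuity value at year 5: 3.66 / 0.056 = 65.35714
PV of perpetuity: 65.35714 / (1+0.056)^5 = 49.77067
Total PV = 44.41720 + 49.77067 = 94.18786

94.19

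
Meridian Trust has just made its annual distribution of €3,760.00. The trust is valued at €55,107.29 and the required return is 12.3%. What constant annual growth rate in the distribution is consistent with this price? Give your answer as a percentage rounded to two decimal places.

P = D₀(1+g)/(r−g) ⇒ P(r−g) = D₀(1+g) ⇒ g(P+D₀) = P·r − D₀
g = (P·r − D₀)/(P + D₀) = (€55,107.29×0.123 − €3,760.00) / (€55,107.29 + €3,760.00) = 0.051271

5.13%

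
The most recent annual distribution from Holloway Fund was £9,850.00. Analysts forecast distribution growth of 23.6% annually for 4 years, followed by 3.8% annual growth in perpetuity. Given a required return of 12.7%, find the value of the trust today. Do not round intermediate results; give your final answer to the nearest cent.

£216089.89

D_1 = 12174.60000
D_2 = 15047.80560
D_3 = 18599.08772
D_4 = 22988.47242
Terminal value at year 4: TV = D_4×(1+g_2)/(r−g_2) = 23862.03438/0.089 = 268112.74580
P_0 = D_1/(1+r)^1 + D_2/(1+r)^2 + D_3/(1+r)^3 + D_4/(1+r)^4 + TV/(1+r)^4
    = 10802.66193 + 11847.46242 + 12993.31283 + 14249.98638 + 166196.47039 = 216089.89396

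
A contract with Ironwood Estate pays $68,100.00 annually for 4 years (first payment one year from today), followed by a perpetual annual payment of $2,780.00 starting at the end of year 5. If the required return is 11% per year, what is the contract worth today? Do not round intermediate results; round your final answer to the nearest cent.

PV of 4-year annuity: $68,100.00 × [1 − (1+0.11)^−4] / 0.11 = 211276.55146
Perpetuity value at year 4: $2,780.00 / 0.11 = 25272.72727
PV of perpetuity: 25272.72727 / (1+0.11)^4 = 16647.92826
Total PV = 211276.55146 + 16647.92826 = 227924.47972

$227924.48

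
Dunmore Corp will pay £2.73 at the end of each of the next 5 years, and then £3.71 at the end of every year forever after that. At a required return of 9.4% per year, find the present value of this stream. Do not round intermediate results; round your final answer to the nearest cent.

PV of 5-year annuity: £2.73 × [1 − (1+0.094)^−5] / 0.094 = 10.50945
Perpetuity value at year 5: £3.71 / 0.094 = 39.46809
PV of perpetuity: 39.46809 / (1+0.094)^5 = 25.18601
Total PV = 10.50945 + 25.18601 = 35.69546

£35.70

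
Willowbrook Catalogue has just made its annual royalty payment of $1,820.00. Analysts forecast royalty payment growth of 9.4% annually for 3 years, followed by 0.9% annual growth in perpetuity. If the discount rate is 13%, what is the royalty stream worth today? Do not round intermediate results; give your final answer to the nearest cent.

$18891.33

D_1 = 1991.08000
D_2 = 2178.24152
D_3 = 2382.99622
Terminal value at year 3: TV = D_3×(1+g_2)/(r−g_2) = 2404.44319/0.121 = 19871.43131
P_0 = D_1/(1+r)^1 + D_2/(1+r)^2 + D_3/(1+r)^3 + TV/(1+r)^3
    = 1762.01770 + 1705.88262 + 1651.53592 + 13771.89870 = 18891.33494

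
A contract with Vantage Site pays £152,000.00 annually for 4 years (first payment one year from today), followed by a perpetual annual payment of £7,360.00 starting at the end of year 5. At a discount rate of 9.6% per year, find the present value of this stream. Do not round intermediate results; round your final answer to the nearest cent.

£539154.31

PV of 4-year annuity: £152,000.00 × [1 − (1+0.096)^−4] / 0.096 = 486021.30877
Perpetuity value at year 4: £7,360.00 / 0.096 = 76666.66667
PV of perpetuity: 76666.66667 / (1+0.096)^4 = 53133.00329
Total PV = 486021.30877 + 53133.00329 = 539154.31206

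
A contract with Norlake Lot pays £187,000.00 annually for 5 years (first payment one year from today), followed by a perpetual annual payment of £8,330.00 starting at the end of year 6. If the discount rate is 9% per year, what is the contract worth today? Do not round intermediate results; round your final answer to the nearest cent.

£787519.55

PV of 5-year annuity: £187,000.00 × [1 − (1+0.09)^−5] / 0.09 = 727364.78625
Perpetuity value at year 5: £8,330.00 / 0.09 = 92555.55556
PV of perpetuity: 92555.55556 / (1+0.09)^5 = 60154.76053
Total PV = 727364.78625 + 60154.76053 = 787519.54678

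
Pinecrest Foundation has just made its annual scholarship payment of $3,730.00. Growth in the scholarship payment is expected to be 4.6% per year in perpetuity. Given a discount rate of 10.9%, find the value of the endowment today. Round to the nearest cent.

D₁ = D₀ × (1 + g) = $3,730.00 × 1.046 = $3,901.5800
Growing perpetuity: P = D₁ / (r − g) = $3,901.5800 / (0.109 − 0.046) = $61,929.84

$61929.84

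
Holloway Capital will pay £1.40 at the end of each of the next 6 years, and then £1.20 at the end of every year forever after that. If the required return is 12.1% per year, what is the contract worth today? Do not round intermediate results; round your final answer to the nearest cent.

£10.74

PV of 6-year annuity: £1.40 × [1 − (1+0.121)^−6] / 0.121 = 5.73971
Perpetuity value at year 6: £1.20 / 0.121 = 9.91736
PV of perpetuity: 9.91736 / (1+0.121)^6 = 4.99761
Total PV = 5.73971 + 4.99761 = 10.73731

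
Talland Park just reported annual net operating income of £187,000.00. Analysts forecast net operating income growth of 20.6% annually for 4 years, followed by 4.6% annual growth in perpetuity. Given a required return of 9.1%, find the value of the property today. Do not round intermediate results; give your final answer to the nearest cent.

D_1 = 225522.00000
D_2 = 271979.53200
D_3 = 328007.31559
D_4 = 395576.82260
Terminal value at year 4: TV = D_4×(1+g_2)/(r−g_2) = 413773.35644/0.045 = 9194963.47653
P_0 = D_1/(1+r)^1 + D_2/(1+r)^2 + D_3/(1+r)^3 + D_4/(1+r)^4 + TV/(1+r)^4
    = 206711.27406 + 228500.27178 + 252586.00162 + 279210.55725 + 6490094.28628 = 7457102.39100

£7457102.39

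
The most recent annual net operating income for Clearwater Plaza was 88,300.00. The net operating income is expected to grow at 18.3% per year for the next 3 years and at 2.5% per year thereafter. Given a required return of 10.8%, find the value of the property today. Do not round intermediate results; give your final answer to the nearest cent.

1629623.07

D_1 = 104458.90000
D_2 = 123574.87870
D_3 = 146189.08150
Terminal value at year 3: TV = D_3×(1+g_2)/(r−g_2) = 149843.80854/0.083 = 1805347.09084
P_0 = D_1/(1+r)^1 + D_2/(1+r)^2 + D_3/(1+r)^3 + TV/(1+r)^3
    = 94276.98556 + 100658.55047 + 107472.08051 + 1327215.45205 = 1629623.06858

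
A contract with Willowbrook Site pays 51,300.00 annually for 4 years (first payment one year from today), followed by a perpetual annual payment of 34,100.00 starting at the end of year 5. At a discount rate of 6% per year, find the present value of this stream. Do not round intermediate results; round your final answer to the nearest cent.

627933.15

PV of 4-year annuity: 51,300.00 × [1 − (1+0.06)^−4] / 0.06 = 177759.91793
Perpetuity value at year 4: 34,100.00 / 0.06 = 568333.33333
PV of perpetuity: 568333.33333 / (1+0.06)^4 = 450173.23194
Total PV = 177759.91793 + 450173.23194 = 627933.14987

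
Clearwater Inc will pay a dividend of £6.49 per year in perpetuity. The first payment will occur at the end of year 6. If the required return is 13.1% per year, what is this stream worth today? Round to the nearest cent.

Value at end of year 5: C / r = £6.49 / 0.131 = £49.5420
Discount to today: PV = £49.5420 / (1 + 0.131)^5 = £49.5420 / 1.850602 = £26.77

£26.77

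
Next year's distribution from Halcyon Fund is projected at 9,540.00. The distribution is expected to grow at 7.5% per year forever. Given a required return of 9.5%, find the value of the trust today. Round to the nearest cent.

477000.00

Growing perpetuity: P = D₁ / (r − g) = 9,540.0000 / (0.095 − 0.075) = 477,000.00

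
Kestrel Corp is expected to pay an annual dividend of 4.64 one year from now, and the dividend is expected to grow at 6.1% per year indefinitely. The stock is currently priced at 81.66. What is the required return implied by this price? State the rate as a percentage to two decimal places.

P = D₁/(r − g) ⇒ r = D₁/P + g = 4.6400/81.66 + 0.061 = 0.056821 + 0.061 = 0.117821

11.78%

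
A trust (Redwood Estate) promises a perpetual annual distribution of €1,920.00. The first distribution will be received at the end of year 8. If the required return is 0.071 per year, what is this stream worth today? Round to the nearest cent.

Value at end of year 7: C / r = €1,920.00 / 0.071 = €27,042.2535
Discount to today: PV = €27,042.2535 / (1 + 0.071)^7 = €27,042.2535 / 1.616316 = €16,730.80

€16730.80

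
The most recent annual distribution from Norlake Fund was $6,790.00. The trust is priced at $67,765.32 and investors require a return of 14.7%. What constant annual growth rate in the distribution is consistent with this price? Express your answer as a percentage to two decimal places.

4.25%

P = D₀(1+g)/(r−g) ⇒ P(r−g) = D₀(1+g) ⇒ g(P+D₀) = P·r − D₀
g = (P·r − D₀)/(P + D₀) = ($67,765.32×0.147 − $6,790.00) / ($67,765.32 + $6,790.00) = 0.042539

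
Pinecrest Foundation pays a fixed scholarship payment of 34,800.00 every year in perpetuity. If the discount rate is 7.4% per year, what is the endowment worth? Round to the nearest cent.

Level perpetuity: PV = C / r = 34,800.00 / 0.074 = 470,270.27

470270.27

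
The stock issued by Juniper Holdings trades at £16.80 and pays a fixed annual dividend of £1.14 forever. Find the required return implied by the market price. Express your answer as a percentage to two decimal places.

P = C/r ⇒ r = C/P = £1.14/£16.80 = 0.067857

6.79%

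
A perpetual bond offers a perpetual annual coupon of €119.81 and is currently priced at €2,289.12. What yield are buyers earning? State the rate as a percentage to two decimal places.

P = C/r ⇒ r = C/P = €119.81/€2,289.12 = 0.052339

5.23%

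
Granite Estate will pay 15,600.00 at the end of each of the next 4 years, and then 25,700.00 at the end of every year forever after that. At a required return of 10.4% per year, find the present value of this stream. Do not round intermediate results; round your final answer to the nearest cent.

PV of 4-year annuity: 15,600.00 × [1 − (1+0.104)^−4] / 0.104 = 49024.74340
Perpetuity value at year 4: 25,700.00 / 0.104 = 247115.38462
PV of perpetuity: 247115.38462 / (1+0.104)^4 = 166350.26248
Total PV = 49024.74340 + 166350.26248 = 215375.00588

215375.01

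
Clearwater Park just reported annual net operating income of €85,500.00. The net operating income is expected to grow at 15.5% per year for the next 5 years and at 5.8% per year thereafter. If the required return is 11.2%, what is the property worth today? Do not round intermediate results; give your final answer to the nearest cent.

D_1 = 98752.50000
D_2 = 114059.13750
D_3 = 131738.30381
D_4 = 152157.74090
D_5 = 175742.19074
Terminal value at year 5: TV = D_5×(1+g_2)/(r−g_2) = 185935.23781/0.054 = 3443245.14457
P_0 = D_1/(1+r)^1 + D_2/(1+r)^2 + D_3/(1+r)^3 + D_4/(1+r)^4 + D_5/(1+r)^5 + TV/(1+r)^5
    = 88806.20504 + 92240.25793 + 95807.10243 + 99511.87348 + 103359.90456 + 2025088.50047 = 2504813.84392

€2504813.84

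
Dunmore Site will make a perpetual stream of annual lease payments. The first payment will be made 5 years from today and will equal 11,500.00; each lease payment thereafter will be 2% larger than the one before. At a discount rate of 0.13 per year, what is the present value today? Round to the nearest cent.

Value at end of year 4: C₁ / (r − g) = 11,500.00 / (0.13 − 0.02) = 104,545.4545
Discount to today: PV = 104,545.4545 / (1 + 0.13)^4 = 104,545.4545 / 1.630474 = 64,119.69

64119.69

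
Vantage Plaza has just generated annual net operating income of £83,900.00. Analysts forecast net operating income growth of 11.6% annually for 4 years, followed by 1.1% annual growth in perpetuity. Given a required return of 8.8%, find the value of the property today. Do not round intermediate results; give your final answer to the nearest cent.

D_1 = 93632.40000
D_2 = 104493.75840
D_3 = 116615.03437
D_4 = 130142.37836
Terminal value at year 4: TV = D_4×(1+g_2)/(r−g_2) = 131573.94452/0.077 = 1708752.52628
P_0 = D_1/(1+r)^1 + D_2/(1+r)^2 + D_3/(1+r)^3 + D_4/(1+r)^4 + TV/(1+r)^4
    = 86059.19118 + 88273.94977 + 90545.70583 + 92875.92620 + 1219448.84925 = 1577203.62224

£1577203.62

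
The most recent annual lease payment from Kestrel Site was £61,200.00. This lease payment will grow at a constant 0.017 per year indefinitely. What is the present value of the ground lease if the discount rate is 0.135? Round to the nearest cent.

£527461.02

D₁ = D₀ × (1 + g) = £61,200.00 × 1.017 = £62,240.4000
Growing perpetuity: P = D₁ / (r − g) = £62,240.4000 / (0.135 − 0.017) = £527,461.02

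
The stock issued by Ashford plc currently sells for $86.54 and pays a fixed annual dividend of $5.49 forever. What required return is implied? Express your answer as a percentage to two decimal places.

P = C/r ⇒ r = C/P = $5.49/$86.54 = 0.063439

6.34%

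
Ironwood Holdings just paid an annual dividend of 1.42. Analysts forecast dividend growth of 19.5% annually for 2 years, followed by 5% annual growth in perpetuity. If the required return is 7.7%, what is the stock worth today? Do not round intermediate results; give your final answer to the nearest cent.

71.31

D_1 = 1.69690
D_2 = 2.02780
Terminal value at year 2: TV = D_2×(1+g_2)/(r−g_2) = 2.12919/0.027 = 78.85871
P_0 = D_1/(1+r)^1 + D_2/(1+r)^2 + TV/(1+r)^2
    = 1.57558 + 1.74821 + 67.98581 = 71.30960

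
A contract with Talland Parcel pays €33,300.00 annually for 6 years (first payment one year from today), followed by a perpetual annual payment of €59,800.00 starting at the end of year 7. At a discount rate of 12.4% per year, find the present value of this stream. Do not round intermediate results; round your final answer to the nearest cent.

€374528.97

PV of 6-year annuity: €33,300.00 × [1 − (1+0.124)^−6] / 0.124 = 135372.78132
Perpetuity value at year 6: €59,800.00 / 0.124 = 482258.06452
PV of perpetuity: 482258.06452 / (1+0.124)^6 = 239156.19296
Total PV = 135372.78132 + 239156.19296 = 374528.97428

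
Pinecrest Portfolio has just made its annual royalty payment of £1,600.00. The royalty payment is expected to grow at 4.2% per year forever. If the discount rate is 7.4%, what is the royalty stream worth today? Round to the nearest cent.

£52100.00

D₁ = D₀ × (1 + g) = £1,600.00 × 1.042 = £1,667.2000
Growing perpetuity: P = D₁ / (r − g) = £1,667.2000 / (0.074 − 0.042) = £52,100.00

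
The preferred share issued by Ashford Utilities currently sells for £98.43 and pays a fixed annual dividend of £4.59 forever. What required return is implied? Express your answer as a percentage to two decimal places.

4.66%

P = C/r ⇒ r = C/P = £4.59/£98.43 = 0.046632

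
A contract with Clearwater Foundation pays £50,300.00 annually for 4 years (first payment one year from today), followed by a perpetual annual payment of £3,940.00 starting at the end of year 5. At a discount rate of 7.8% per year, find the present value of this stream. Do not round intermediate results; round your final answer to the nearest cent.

PV of 4-year annuity: £50,300.00 × [1 − (1+0.078)^−4] / 0.078 = 167344.34761
Perpetuity value at year 4: £3,940.00 / 0.078 = 50512.82051
PV of perpetuity: 50512.82051 / (1+0.078)^4 = 37404.73444
Total PV = 167344.34761 + 37404.73444 = 204749.08205

£204749.08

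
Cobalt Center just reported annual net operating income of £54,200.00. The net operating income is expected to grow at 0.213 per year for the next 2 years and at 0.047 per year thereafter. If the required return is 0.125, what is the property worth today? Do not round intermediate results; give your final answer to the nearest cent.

D_1 = 65744.60000
D_2 = 79748.19980
Terminal value at year 2: TV = D_2×(1+g_2)/(r−g_2) = 83496.36519/0.078 = 1070466.22039
P_0 = D_1/(1+r)^1 + D_2/(1+r)^2 + TV/(1+r)^2
    = 58439.64444 + 63010.92330 + 845800.47043 = 967251.03818

£967251.04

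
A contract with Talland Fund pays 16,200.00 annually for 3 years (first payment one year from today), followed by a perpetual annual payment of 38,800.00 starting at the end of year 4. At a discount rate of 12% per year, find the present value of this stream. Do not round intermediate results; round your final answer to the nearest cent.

PV of 3-year annuity: 16,200.00 × [1 − (1+0.12)^−3] / 0.12 = 38909.66655
Perpetuity value at year 3: 38,800.00 / 0.12 = 323333.33333
PV of perpetuity: 323333.33333 / (1+0.12)^3 = 230142.28013
Total PV = 38909.66655 + 230142.28013 = 269051.94667

269051.95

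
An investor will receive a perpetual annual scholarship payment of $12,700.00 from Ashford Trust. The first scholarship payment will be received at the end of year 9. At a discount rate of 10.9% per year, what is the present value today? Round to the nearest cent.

Value at end of year 8: C / r = $12,700.00 / 0.109 = $116,513.7615
Discount to today: PV = $116,513.7615 / (1 + 0.109)^8 = $116,513.7615 / 2.287981 = $50,924.27

$50924.27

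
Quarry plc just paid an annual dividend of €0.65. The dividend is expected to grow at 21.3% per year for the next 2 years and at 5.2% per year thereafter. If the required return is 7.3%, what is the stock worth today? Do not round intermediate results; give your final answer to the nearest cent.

D_1 = 0.78845
D_2 = 0.95639
Terminal value at year 2: TV = D_2×(1+g_2)/(r−g_2) = 1.00612/0.021 = 47.91058
P_0 = D_1/(1+r)^1 + D_2/(1+r)^2 + TV/(1+r)^2
    = 0.73481 + 0.83068 + 41.61328 = 43.17877

€43.18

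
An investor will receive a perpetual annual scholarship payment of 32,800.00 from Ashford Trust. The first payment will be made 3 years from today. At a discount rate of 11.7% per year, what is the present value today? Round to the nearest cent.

Value at end of year 2: C / r = 32,800.00 / 0.117 = 280,341.8803
Discount to today: PV = 280,341.8803 / (1 + 0.117)^2 = 280,341.8803 / 1.247689 = 224,688.91

224688.91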